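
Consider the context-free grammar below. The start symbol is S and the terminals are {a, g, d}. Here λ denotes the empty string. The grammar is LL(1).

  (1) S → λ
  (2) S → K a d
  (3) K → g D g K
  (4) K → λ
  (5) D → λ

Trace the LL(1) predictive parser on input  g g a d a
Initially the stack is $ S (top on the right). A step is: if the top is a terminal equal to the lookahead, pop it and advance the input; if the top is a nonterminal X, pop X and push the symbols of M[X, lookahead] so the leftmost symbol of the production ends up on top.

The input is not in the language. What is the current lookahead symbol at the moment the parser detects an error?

a

     Stack          Input        Action
  1  $ S            g g a d a $  expand S → K a d
  2  $ d a K        g g a d a $  expand K → g D g K
  3  $ d a K g D g  g g a d a $  match g
  4  $ d a K g D    g a d a $    expand D → λ
  5  $ d a K g      g a d a $    match g
  6  $ d a K        a d a $      expand K → λ
  7  $ d a          a d a $      match a
  8  $ d            d a $        match d
  9  $              a $          error: stack empty but input remains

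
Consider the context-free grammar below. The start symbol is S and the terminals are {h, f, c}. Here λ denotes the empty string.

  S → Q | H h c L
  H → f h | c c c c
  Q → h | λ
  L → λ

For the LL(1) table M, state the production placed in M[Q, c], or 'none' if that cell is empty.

none

FIRST(H) = {c, f}
FIRST(Q) = {λ, h}
FIRST(L) = {λ}
FIRST(S) = {λ, c, f, h}  (via Q, H h c L)
FOLLOW(S) includes $ since S is the start symbol.
FOLLOW(S): S appears on no right-hand side. Thus FOLLOW(S) = {$}.
FOLLOW(Q): in S→Q, the suffix after Q is empty, so FOLLOW(Q) ⊇ FOLLOW(S) = {$}. Thus FOLLOW(Q) = {$}.
For Q → h: FIRST(h) = {h}, so it goes in M[Q, t] for t ∈ {h}.
For Q → λ: FIRST(λ) = {λ}, so it goes in M[Q, t] for t ∈ {}; since λ ∈ FIRST, also for every t ∈ FOLLOW(Q) = {$}.
None of these place a production in M[Q, c].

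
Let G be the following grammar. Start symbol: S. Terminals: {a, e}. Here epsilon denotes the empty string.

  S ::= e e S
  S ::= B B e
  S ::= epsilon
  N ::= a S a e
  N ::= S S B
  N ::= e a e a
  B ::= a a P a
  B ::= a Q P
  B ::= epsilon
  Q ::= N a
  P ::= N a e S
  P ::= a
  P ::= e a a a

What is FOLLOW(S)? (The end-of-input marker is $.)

FIRST(B): from B::=a a P a we get {a}; from B::=a Q P we get {a}; from B::=epsilon we get {epsilon}. So FIRST(B) = {epsilon, a}.
FIRST(S): from S::=e e S we get {e}; from S::=B B e we get {a, e}; from S::=epsilon we get {epsilon}. So FIRST(S) = {epsilon, a, e}.
FIRST(N): from N::=a S a e we get {a}; from N::=S S B we get {epsilon, a, e}; from N::=e a e a we get {e}. So FIRST(N) = {epsilon, a, e}.
FIRST(Q): from Q::=N a we get {a, e}. So FIRST(Q) = {a, e}.
FIRST(P): from P::=N a e S we get {a, e}; from P::=a we get {a}; from P::=e a a a we get {e}. So FIRST(P) = {a, e}.
FOLLOW(S) includes $ since S is the start symbol.
FOLLOW(N): in Q::=N a, N is followed by a with FIRST {a}; in P::=N a e S, N is followed by a e S with FIRST {a}. Thus FOLLOW(N) = {a}.
FOLLOW(B): in S::=B B e (occurrence 1), B is followed by B e with FIRST {a, e}; in S::=B B e (occurrence 2), B is followed by e with FIRST {e}; in N::=S S B, the suffix after B is empty, so FOLLOW(B) ⊇ FOLLOW(N) = {a}. Thus FOLLOW(B) = {a, e}.
FOLLOW(Q): in B::=a Q P, Q is followed by P with FIRST {a, e}. Thus FOLLOW(Q) = {a, e}.
FOLLOW(P): in B::=a a P a, P is followed by a with FIRST {a}; in B::=a Q P, the suffix after P is empty, so FOLLOW(P) ⊇ FOLLOW(B) = {a, e}. Thus FOLLOW(P) = {a, e}.
FOLLOW(S): in S::=e e S, the suffix after S is empty (adds nothing new); in N::=a S a e, S is followed by a e with FIRST {a}; in N::=S S B (occurrence 1), S is followed by S B with FIRST {epsilon, a, e}; in N::=S S B (occurrence 1), the suffix after S is nullable, so FOLLOW(S) ⊇ FOLLOW(N) = {a}; in N::=S S B (occurrence 2), S is followed by B with FIRST {epsilon, a}; in N::=S S B (occurrence 2), the suffix after S is nullable, so FOLLOW(S) ⊇ FOLLOW(N) = {a}; in P::=N a e S, the suffix after S is empty, so FOLLOW(S) ⊇ FOLLOW(P) = {a, e}. Thus FOLLOW(S) = {$, a, e}.

{$, a, e}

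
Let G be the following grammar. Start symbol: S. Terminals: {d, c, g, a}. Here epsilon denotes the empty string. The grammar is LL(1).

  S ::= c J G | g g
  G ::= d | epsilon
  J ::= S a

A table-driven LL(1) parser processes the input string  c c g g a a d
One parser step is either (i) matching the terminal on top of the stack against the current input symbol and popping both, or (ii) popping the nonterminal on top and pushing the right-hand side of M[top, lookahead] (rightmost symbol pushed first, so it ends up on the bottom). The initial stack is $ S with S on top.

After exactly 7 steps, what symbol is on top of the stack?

     Stack        Input            Action
  1  $ S          c c g g a a d $  expand S ::= c J G
  2  $ G J c      c c g g a a d $  match c
  3  $ G J        c g g a a d $    expand J ::= S a
  4  $ G a S      c g g a a d $    expand S ::= c J G
  5  $ G a G J c  c g g a a d $    match c
  6  $ G a G J    g g a a d $      expand J ::= S a
  7  $ G a G a S  g g a a d $      expand S ::= g g
Stack after step 7: $ G a G a g g (top = g).

g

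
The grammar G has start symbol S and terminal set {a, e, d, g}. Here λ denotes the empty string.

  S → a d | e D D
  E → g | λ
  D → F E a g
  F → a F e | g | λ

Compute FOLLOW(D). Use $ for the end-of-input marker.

{$, a, g}

FIRST(S): from S→a d we get {a}; from S→e D D we get {e}. So FIRST(S) = {a, e}.
FIRST(E): from E→g we get {g}; from E→λ we get {λ}. So FIRST(E) = {λ, g}.
FIRST(F): from F→a F e we get {a}; from F→g we get {g}; from F→λ we get {λ}. So FIRST(F) = {λ, a, g}.
FIRST(D): from D→F E a g we get {a, g}. So FIRST(D) = {a, g}.
FOLLOW(S) includes $ since S is the start symbol.
FOLLOW(S): S appears on no right-hand side. Thus FOLLOW(S) = {$}.
FOLLOW(E): in D→F E a g, E is followed by a g with FIRST {a}. Thus FOLLOW(E) = {a}.
FOLLOW(D): in S→e D D (occurrence 1), D is followed by D with FIRST {a, g}; in S→e D D (occurrence 2), the suffix after D is empty, so FOLLOW(D) ⊇ FOLLOW(S) = {$}. Thus FOLLOW(D) = {$, a, g}.
FOLLOW(F): in D→F E a g, F is followed by E a g with FIRST {a, g}; in F→a F e, F is followed by e with FIRST {e}. Thus FOLLOW(F) = {a, e, g}.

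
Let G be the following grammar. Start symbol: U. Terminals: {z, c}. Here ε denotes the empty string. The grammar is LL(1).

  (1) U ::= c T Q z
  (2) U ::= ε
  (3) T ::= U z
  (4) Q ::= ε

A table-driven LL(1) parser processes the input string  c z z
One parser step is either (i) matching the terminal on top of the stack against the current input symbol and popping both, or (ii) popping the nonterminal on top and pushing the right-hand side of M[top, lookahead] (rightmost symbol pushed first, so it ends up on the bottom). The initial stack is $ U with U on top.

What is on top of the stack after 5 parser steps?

Q

     Stack      Input    Action
  1  $ U        c z z $  expand U ::= c T Q z
  2  $ z Q T c  c z z $  match c
  3  $ z Q T    z z $    expand T ::= U z
  4  $ z Q z U  z z $    expand U ::= ε
  5  $ z Q z    z z $    match z
Stack after step 5: $ z Q (top = Q).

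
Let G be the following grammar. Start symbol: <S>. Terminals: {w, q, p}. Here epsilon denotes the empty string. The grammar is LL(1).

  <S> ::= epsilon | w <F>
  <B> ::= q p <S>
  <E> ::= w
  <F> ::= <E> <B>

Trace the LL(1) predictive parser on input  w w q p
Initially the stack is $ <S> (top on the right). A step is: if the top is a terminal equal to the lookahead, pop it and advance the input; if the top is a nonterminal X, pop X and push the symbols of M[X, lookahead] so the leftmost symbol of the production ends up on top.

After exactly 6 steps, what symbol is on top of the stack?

     Stack      Input      Action
  1  $ <S>      w w q p $  expand <S> ::= w <F>
  2  $ <F> w    w w q p $  match w
  3  $ <F>      w q p $    expand <F> ::= <E> <B>
  4  $ <B> <E>  w q p $    expand <E> ::= w
  5  $ <B> w    w q p $    match w
  6  $ <B>      q p $      expand <B> ::= q p <S>
Stack after step 6: $ <S> p q (top = q).

q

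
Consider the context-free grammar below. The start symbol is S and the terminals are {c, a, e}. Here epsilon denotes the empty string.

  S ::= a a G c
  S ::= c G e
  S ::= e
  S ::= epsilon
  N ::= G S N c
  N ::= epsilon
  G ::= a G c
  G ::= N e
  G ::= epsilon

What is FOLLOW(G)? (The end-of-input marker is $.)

FIRST(S): from S::=a a G c we get {a}; from S::=c G e we get {c}; from S::=e we get {e}; from S::=epsilon we get {epsilon}. So FIRST(S) = {epsilon, a, c, e}.
FIRST(N): from N::=G S N c we get {a, c, e}; from N::=epsilon we get {epsilon}. So FIRST(N) = {epsilon, a, c, e}.
FIRST(G): from G::=a G c we get {a}; from G::=N e we get {a, c, e}; from G::=epsilon we get {epsilon}. So FIRST(G) = {epsilon, a, c, e}.
FOLLOW(S) includes $ since S is the start symbol.
FOLLOW(S): in N::=G S N c, S is followed by N c with FIRST {a, c, e}. Thus FOLLOW(S) = {$, a, c, e}.
FOLLOW(N): in N::=G S N c, N is followed by c with FIRST {c}; in G::=N e, N is followed by e with FIRST {e}. Thus FOLLOW(N) = {c, e}.
FOLLOW(G): in S::=a a G c, G is followed by c with FIRST {c}; in S::=c G e, G is followed by e with FIRST {e}; in N::=G S N c, G is followed by S N c with FIRST {a, c, e}; in G::=a G c, G is followed by c with FIRST {c}. Thus FOLLOW(G) = {a, c, e}.

{a, c, e}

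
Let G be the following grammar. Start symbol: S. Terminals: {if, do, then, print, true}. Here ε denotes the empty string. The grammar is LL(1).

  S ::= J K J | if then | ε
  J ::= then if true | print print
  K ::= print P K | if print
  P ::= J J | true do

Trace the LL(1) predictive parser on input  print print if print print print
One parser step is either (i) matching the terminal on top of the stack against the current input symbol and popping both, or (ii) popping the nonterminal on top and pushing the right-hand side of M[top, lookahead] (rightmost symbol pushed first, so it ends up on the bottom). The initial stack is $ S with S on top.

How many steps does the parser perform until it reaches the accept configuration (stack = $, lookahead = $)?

      Stack              Input                               Action
   1  $ S                print print if print print print $  expand S ::= J K J
   2  $ J K J            print print if print print print $  expand J ::= print print
   3  $ J K print print  print print if print print print $  match print
   4  $ J K print        print if print print print $        match print
   5  $ J K              if print print print $              expand K ::= if print
   6  $ J print if       if print print print $              match if
   7  $ J print          print print print $                 match print
   8  $ J                print print $                       expand J ::= print print
   9  $ print print      print print $                       match print
  10  $ print            print $                             match print
Accept reached after 10 steps.

10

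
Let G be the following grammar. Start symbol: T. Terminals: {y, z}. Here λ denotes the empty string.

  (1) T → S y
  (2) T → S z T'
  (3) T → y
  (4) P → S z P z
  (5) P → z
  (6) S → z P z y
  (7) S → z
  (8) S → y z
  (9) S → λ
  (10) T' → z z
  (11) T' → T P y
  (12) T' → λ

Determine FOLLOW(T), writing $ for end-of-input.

{$, y, z}

FIRST(S): from S→z P z y we get {z}; from S→z we get {z}; from S→y z we get {y}; from S→λ we get {λ}. So FIRST(S) = {λ, y, z}.
FIRST(T): from T→S y we get {y, z}; from T→S z T' we get {y, z}; from T→y we get {y}. So FIRST(T) = {y, z}.
FIRST(P): from P→S z P z we get {y, z}; from P→z we get {z}. So FIRST(P) = {y, z}.
FIRST(T'): from T'→z z we get {z}; from T'→T P y we get {y, z}; from T'→λ we get {λ}. So FIRST(T') = {λ, y, z}.
FOLLOW(T) includes $ since T is the start symbol.
FOLLOW(T): in T'→T P y, T is followed by P y with FIRST {y, z}. Thus FOLLOW(T) = {$, y, z}.
FOLLOW(P): in P→S z P z, P is followed by z with FIRST {z}; in S→z P z y, P is followed by z y with FIRST {z}; in T'→T P y, P is followed by y with FIRST {y}. Thus FOLLOW(P) = {y, z}.
FOLLOW(S): in T→S y, S is followed by y with FIRST {y}; in T→S z T', S is followed by z T' with FIRST {z}; in P→S z P z, S is followed by z P z with FIRST {z}. Thus FOLLOW(S) = {y, z}.
FOLLOW(T'): in T→S z T', the suffix after T' is empty, so FOLLOW(T') ⊇ FOLLOW(T) = {$, y, z}. Thus FOLLOW(T') = {$, y, z}.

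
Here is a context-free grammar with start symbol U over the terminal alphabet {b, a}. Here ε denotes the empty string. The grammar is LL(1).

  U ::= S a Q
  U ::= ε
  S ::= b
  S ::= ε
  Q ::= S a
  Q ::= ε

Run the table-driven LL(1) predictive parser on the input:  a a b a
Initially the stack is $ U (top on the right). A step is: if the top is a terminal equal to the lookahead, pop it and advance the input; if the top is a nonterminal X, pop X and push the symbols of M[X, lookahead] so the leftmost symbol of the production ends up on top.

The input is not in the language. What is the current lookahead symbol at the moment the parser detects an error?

b

     Stack    Input      Action
  1  $ U      a a b a $  expand U ::= S a Q
  2  $ Q a S  a a b a $  expand S ::= ε
  3  $ Q a    a a b a $  match a
  4  $ Q      a b a $    expand Q ::= S a
  5  $ a S    a b a $    expand S ::= ε
  6  $ a      a b a $    match a
  7  $        b a $      error: stack empty but input remains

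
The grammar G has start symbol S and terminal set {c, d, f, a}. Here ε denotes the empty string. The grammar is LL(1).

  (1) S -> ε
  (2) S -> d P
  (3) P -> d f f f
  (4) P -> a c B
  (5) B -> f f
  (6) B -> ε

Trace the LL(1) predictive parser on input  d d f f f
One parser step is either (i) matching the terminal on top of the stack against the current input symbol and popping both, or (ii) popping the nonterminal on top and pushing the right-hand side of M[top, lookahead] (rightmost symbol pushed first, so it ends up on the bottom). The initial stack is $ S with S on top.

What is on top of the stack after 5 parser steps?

     Stack      Input        Action
  1  $ S        d d f f f $  expand S -> d P
  2  $ P d      d d f f f $  match d
  3  $ P        d f f f $    expand P -> d f f f
  4  $ f f f d  d f f f $    match d
  5  $ f f f    f f f $      match f
Stack after step 5: $ f f (top = f).

f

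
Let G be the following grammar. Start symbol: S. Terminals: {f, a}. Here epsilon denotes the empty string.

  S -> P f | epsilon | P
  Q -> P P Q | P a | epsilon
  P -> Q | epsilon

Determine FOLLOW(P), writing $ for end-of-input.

FIRST(S): from S->P f we get {a, f}; from S->epsilon we get {epsilon}; from S->P we get {epsilon, a}. So FIRST(S) = {epsilon, a, f}.
FIRST(Q): from Q->P P Q we get {epsilon, a}; from Q->P a we get {a}; from Q->epsilon we get {epsilon}. So FIRST(Q) = {epsilon, a}.
FIRST(P): from P->Q we get {epsilon, a}; from P->epsilon we get {epsilon}. So FIRST(P) = {epsilon, a}.
FOLLOW(S) includes $ since S is the start symbol.
FOLLOW(S): S appears on no right-hand side. Thus FOLLOW(S) = {$}.
FOLLOW(Q): in Q->P P Q, the suffix after Q is empty (adds nothing new); in P->Q, the suffix after Q is empty, so FOLLOW(Q) ⊇ FOLLOW(P) = {$, a, f}. Thus FOLLOW(Q) = {$, a, f}.
FOLLOW(P): in S->P f, P is followed by f with FIRST {f}; in S->P, the suffix after P is empty, so FOLLOW(P) ⊇ FOLLOW(S) = {$}; in Q->P P Q (occurrence 1), P is followed by P Q with FIRST {epsilon, a}; in Q->P P Q (occurrence 1), the suffix after P is nullable, so FOLLOW(P) ⊇ FOLLOW(Q) = {$, a, f}; in Q->P P Q (occurrence 2), P is followed by Q with FIRST {epsilon, a}; in Q->P P Q (occurrence 2), the suffix after P is nullable, so FOLLOW(P) ⊇ FOLLOW(Q) = {$, a, f}; in Q->P a, P is followed by a with FIRST {a}. Thus FOLLOW(P) = {$, a, f}.

{$, a, f}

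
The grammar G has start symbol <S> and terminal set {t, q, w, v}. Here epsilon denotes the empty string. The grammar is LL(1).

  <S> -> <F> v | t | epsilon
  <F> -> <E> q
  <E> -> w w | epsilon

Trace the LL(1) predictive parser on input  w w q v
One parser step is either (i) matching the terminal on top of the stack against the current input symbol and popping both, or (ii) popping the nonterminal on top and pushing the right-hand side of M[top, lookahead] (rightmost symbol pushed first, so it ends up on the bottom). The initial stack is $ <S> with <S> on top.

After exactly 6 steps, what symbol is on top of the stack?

v

step 1: stack=$ <S>  input=w w q v $  — expand <S> -> <F> v
step 2: stack=$ v <F>  input=w w q v $  — expand <F> -> <E> q
step 3: stack=$ v q <E>  input=w w q v $  — expand <E> -> w w
step 4: stack=$ v q w w  input=w w q v $  — match w
step 5: stack=$ v q w  input=w q v $  — match w
step 6: stack=$ v q  input=q v $  — match q
Stack after step 6: $ v (top = v).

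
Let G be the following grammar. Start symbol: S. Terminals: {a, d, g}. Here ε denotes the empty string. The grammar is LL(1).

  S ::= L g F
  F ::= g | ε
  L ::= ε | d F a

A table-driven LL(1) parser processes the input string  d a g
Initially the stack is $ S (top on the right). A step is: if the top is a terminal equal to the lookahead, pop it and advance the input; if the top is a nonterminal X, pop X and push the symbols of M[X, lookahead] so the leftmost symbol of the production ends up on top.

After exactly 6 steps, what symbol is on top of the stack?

F

     Stack        Input    Action
  1  $ S          d a g $  expand S ::= L g F
  2  $ F g L      d a g $  expand L ::= d F a
  3  $ F g a F d  d a g $  match d
  4  $ F g a F    a g $    expand F ::= ε
  5  $ F g a      a g $    match a
  6  $ F g        g $      match g
Stack after step 6: $ F (top = F).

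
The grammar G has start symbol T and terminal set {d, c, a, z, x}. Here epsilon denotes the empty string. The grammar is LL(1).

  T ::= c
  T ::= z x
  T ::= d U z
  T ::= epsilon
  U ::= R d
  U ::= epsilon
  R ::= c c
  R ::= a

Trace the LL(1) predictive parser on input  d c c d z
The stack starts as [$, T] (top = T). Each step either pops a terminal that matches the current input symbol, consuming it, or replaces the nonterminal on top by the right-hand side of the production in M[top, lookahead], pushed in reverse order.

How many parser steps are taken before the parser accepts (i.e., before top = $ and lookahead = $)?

     Stack      Input        Action
  1  $ T        d c c d z $  expand T ::= d U z
  2  $ z U d    d c c d z $  match d
  3  $ z U      c c d z $    expand U ::= R d
  4  $ z d R    c c d z $    expand R ::= c c
  5  $ z d c c  c c d z $    match c
  6  $ z d c    c d z $      match c
  7  $ z d      d z $        match d
  8  $ z        z $          match z
Accept reached after 8 steps.

8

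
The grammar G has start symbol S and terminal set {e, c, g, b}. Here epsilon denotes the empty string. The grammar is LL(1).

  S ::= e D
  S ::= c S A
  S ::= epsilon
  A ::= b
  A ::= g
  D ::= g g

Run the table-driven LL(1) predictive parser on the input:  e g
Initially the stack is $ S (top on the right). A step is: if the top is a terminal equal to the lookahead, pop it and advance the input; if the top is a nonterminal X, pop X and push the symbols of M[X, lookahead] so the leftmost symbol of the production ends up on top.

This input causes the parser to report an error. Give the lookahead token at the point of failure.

     Stack  Input  Action
  1  $ S    e g $  expand S ::= e D
  2  $ D e  e g $  match e
  3  $ D    g $    expand D ::= g g
  4  $ g g  g $    match g
  5  $ g    $      error: top is terminal g but lookahead is $

$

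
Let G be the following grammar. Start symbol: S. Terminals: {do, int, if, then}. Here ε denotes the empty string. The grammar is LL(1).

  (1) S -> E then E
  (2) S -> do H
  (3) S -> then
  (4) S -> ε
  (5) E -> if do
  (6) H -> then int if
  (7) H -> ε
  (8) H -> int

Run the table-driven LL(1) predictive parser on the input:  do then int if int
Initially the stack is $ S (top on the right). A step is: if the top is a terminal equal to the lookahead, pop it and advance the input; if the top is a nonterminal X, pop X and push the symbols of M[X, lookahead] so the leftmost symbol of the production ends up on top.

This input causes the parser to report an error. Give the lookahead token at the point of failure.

     Stack          Input                 Action
  1  $ S            do then int if int $  expand S -> do H
  2  $ H do         do then int if int $  match do
  3  $ H            then int if int $     expand H -> then int if
  4  $ if int then  then int if int $     match then
  5  $ if int       int if int $          match int
  6  $ if           if int $              match if
  7  $              int $                 error: stack empty but input remains

int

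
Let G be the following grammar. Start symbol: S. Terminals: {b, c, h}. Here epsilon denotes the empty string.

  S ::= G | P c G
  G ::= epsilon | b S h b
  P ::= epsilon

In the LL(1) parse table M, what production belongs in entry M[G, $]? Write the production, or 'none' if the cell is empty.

G ::= epsilon

FIRST(G): from G::=epsilon we get {epsilon}; from G::=b S h b we get {b}. So FIRST(G) = {epsilon, b}.
FIRST(P): from P::=epsilon we get {epsilon}. So FIRST(P) = {epsilon}.
FIRST(S): from S::=G we get {epsilon, b}; from S::=P c G we get {c}. So FIRST(S) = {epsilon, b, c}.
FOLLOW(S) includes $ since S is the start symbol.
FOLLOW(S): in G::=b S h b, S is followed by h b with FIRST {h}. Thus FOLLOW(S) = {$, h}.
FOLLOW(G): in S::=G, the suffix after G is empty, so FOLLOW(G) ⊇ FOLLOW(S) = {$, h}; in S::=P c G, the suffix after G is empty, so FOLLOW(G) ⊇ FOLLOW(S) = {$, h}. Thus FOLLOW(G) = {$, h}.
For G ::= epsilon: FIRST(epsilon) = {epsilon}, so it goes in M[G, t] for t ∈ {}; since epsilon ∈ FIRST, also for every t ∈ FOLLOW(G) = {$, h}.
For G ::= b S h b: FIRST(b S h b) = {b}, so it goes in M[G, t] for t ∈ {b}.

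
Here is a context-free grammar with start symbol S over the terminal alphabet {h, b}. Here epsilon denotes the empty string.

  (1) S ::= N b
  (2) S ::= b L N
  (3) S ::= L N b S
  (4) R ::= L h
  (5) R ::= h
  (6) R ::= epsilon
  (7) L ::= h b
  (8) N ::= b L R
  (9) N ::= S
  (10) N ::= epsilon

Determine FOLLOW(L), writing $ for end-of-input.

FIRST(L): from L::=h b we get {h}. So FIRST(L) = {h}.
FIRST(R): from R::=L h we get {h}; from R::=h we get {h}; from R::=epsilon we get {epsilon}. So FIRST(R) = {epsilon, h}.
FIRST(S): from S::=N b we get {b, h}; from S::=b L N we get {b}; from S::=L N b S we get {h}. So FIRST(S) = {b, h}.
FIRST(N): from N::=b L R we get {b}; from N::=S we get {b, h}; from N::=epsilon we get {epsilon}. So FIRST(N) = {epsilon, b, h}.
FOLLOW(S) includes $ since S is the start symbol.
FOLLOW(S): in S::=L N b S, the suffix after S is empty (adds nothing new); in N::=S, the suffix after S is empty, so FOLLOW(S) ⊇ FOLLOW(N) = {$, b}. Thus FOLLOW(S) = {$, b}.
FOLLOW(N): in S::=N b, N is followed by b with FIRST {b}; in S::=b L N, the suffix after N is empty, so FOLLOW(N) ⊇ FOLLOW(S) = {$, b}; in S::=L N b S, N is followed by b S with FIRST {b}. Thus FOLLOW(N) = {$, b}.
FOLLOW(R): in N::=b L R, the suffix after R is empty, so FOLLOW(R) ⊇ FOLLOW(N) = {$, b}. Thus FOLLOW(R) = {$, b}.
FOLLOW(L): in S::=b L N, L is followed by N with FIRST {epsilon, b, h}; in S::=b L N, the suffix after L is nullable, so FOLLOW(L) ⊇ FOLLOW(S) = {$, b}; in S::=L N b S, L is followed by N b S with FIRST {b, h}; in R::=L h, L is followed by h with FIRST {h}; in N::=b L R, L is followed by R with FIRST {epsilon, h}; in N::=b L R, the suffix after L is nullable, so FOLLOW(L) ⊇ FOLLOW(N) = {$, b}. Thus FOLLOW(L) = {$, b, h}.

{$, b, h}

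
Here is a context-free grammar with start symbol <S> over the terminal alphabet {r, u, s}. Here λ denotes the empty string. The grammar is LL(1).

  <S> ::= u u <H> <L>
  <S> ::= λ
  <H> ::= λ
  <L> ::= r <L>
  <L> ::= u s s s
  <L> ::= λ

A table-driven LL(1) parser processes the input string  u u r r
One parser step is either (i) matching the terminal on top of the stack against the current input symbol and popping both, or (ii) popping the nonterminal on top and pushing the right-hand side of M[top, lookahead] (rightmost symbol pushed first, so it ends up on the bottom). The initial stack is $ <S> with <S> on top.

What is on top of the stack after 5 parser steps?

step 1: stack=$ <S>  input=u u r r $  — expand <S> ::= u u <H> <L>
step 2: stack=$ <L> <H> u u  input=u u r r $  — match u
step 3: stack=$ <L> <H> u  input=u r r $  — match u
step 4: stack=$ <L> <H>  input=r r $  — expand <H> ::= λ
step 5: stack=$ <L>  input=r r $  — expand <L> ::= r <L>
Stack after step 5: $ <L> r (top = r).

r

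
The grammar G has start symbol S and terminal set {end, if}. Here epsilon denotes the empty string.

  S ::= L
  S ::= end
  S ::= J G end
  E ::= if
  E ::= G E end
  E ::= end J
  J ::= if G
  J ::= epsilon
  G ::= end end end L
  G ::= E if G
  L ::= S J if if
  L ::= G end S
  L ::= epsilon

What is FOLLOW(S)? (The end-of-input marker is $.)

FIRST(J): from J::=if G we get {if}; from J::=epsilon we get {epsilon}. So FIRST(J) = {epsilon, if}.
FIRST(S): from S::=L we get {epsilon, end, if}; from S::=end we get {end}; from S::=J G end we get {end, if}. So FIRST(S) = {epsilon, end, if}.
FIRST(E): from E::=if we get {if}; from E::=G E end we get {end, if}; from E::=end J we get {end}. So FIRST(E) = {end, if}.
FIRST(G): from G::=end end end L we get {end}; from G::=E if G we get {end, if}. So FIRST(G) = {end, if}.
FIRST(L): from L::=S J if if we get {end, if}; from L::=G end S we get {end, if}; from L::=epsilon we get {epsilon}. So FIRST(L) = {epsilon, end, if}.
FOLLOW(S) includes $ since S is the start symbol.
FOLLOW(E): in E::=G E end, E is followed by end with FIRST {end}; in G::=E if G, E is followed by if G with FIRST {if}. Thus FOLLOW(E) = {end, if}.
FOLLOW(J): in S::=J G end, J is followed by G end with FIRST {end, if}; in E::=end J, the suffix after J is empty, so FOLLOW(J) ⊇ FOLLOW(E) = {end, if}; in L::=S J if if, J is followed by if if with FIRST {if}. Thus FOLLOW(J) = {end, if}.
FOLLOW(G): in S::=J G end, G is followed by end with FIRST {end}; in E::=G E end, G is followed by E end with FIRST {end, if}; in J::=if G, the suffix after G is empty, so FOLLOW(G) ⊇ FOLLOW(J) = {end, if}; in G::=E if G, the suffix after G is empty (adds nothing new); in L::=G end S, G is followed by end S with FIRST {end}. Thus FOLLOW(G) = {end, if}.
FOLLOW(S): in L::=S J if if, S is followed by J if if with FIRST {if}; in L::=G end S, the suffix after S is empty, so FOLLOW(S) ⊇ FOLLOW(L) = {$, end, if}. Thus FOLLOW(S) = {$, end, if}.
FOLLOW(L): in S::=L, the suffix after L is empty, so FOLLOW(L) ⊇ FOLLOW(S) = {$, end, if}; in G::=end end end L, the suffix after L is empty, so FOLLOW(L) ⊇ FOLLOW(G) = {end, if}. Thus FOLLOW(L) = {$, end, if}.

{$, end, if}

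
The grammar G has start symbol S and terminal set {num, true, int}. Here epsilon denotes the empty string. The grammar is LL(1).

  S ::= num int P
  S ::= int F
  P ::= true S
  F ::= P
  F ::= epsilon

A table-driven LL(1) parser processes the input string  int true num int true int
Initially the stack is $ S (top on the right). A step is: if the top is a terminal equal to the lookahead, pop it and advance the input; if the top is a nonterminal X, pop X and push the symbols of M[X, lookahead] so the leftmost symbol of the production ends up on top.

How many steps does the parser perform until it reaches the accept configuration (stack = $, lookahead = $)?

13

step 1: stack=$ S  input=int true num int true int $  — expand S ::= int F
step 2: stack=$ F int  input=int true num int true int $  — match int
step 3: stack=$ F  input=true num int true int $  — expand F ::= P
step 4: stack=$ P  input=true num int true int $  — expand P ::= true S
step 5: stack=$ S true  input=true num int true int $  — match true
step 6: stack=$ S  input=num int true int $  — expand S ::= num int P
step 7: stack=$ P int num  input=num int true int $  — match num
step 8: stack=$ P int  input=int true int $  — match int
step 9: stack=$ P  input=true int $  — expand P ::= true S
step 10: stack=$ S true  input=true int $  — match true
step 11: stack=$ S  input=int $  — expand S ::= int F
step 12: stack=$ F int  input=int $  — match int
step 13: stack=$ F  input=$  — expand F ::= epsilon
Accept reached after 13 steps.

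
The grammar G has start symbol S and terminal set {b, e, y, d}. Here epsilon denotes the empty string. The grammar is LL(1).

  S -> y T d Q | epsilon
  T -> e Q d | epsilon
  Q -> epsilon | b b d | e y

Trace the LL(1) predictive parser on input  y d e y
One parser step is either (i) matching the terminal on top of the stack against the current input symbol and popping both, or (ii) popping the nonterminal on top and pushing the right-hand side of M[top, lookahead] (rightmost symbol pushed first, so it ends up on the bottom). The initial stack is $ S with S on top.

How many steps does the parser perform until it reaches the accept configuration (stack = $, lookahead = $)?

     Stack      Input      Action
  1  $ S        y d e y $  expand S -> y T d Q
  2  $ Q d T y  y d e y $  match y
  3  $ Q d T    d e y $    expand T -> epsilon
  4  $ Q d      d e y $    match d
  5  $ Q        e y $      expand Q -> e y
  6  $ y e      e y $      match e
  7  $ y        y $        match y
Accept reached after 7 steps.

7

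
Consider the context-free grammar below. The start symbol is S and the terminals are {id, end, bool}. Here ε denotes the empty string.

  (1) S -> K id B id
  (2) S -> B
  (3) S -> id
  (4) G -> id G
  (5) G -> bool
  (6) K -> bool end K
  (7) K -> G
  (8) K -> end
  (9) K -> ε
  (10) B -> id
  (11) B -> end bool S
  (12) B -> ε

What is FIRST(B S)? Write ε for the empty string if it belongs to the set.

FIRST(G) = {bool, id}
FIRST(B) = {ε, end, id}
FIRST(K) = {ε, bool, end, id}  (via G)
FIRST(S) = {ε, bool, end, id}  (via K id B id, B)
FIRST(B S): take FIRST of each symbol in turn, carrying on past any symbol whose FIRST contains ε; result {ε, bool, end, id}.

{ε, bool, end, id}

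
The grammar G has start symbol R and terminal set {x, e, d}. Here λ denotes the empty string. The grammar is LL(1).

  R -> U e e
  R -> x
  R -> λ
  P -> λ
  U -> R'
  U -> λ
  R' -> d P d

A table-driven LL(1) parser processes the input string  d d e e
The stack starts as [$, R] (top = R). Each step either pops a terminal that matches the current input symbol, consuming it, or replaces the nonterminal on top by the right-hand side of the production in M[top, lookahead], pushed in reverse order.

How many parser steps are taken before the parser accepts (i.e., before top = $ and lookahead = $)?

     Stack        Input      Action
  1  $ R          d d e e $  expand R -> U e e
  2  $ e e U      d d e e $  expand U -> R'
  3  $ e e R'     d d e e $  expand R' -> d P d
  4  $ e e d P d  d d e e $  match d
  5  $ e e d P    d e e $    expand P -> λ
  6  $ e e d      d e e $    match d
  7  $ e e        e e $      match e
  8  $ e          e $        match e
Accept reached after 8 steps.

8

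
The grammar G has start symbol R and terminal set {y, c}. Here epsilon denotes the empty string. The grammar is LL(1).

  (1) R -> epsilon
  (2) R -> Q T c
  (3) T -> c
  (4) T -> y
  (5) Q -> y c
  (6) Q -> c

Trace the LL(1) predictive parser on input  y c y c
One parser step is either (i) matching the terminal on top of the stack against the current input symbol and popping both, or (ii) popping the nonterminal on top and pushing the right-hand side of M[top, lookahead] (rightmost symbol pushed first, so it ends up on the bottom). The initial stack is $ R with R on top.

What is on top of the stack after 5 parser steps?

y

step 1: stack=$ R  input=y c y c $  — expand R -> Q T c
step 2: stack=$ c T Q  input=y c y c $  — expand Q -> y c
step 3: stack=$ c T c y  input=y c y c $  — match y
step 4: stack=$ c T c  input=c y c $  — match c
step 5: stack=$ c T  input=y c $  — expand T -> y
Stack after step 5: $ c y (top = y).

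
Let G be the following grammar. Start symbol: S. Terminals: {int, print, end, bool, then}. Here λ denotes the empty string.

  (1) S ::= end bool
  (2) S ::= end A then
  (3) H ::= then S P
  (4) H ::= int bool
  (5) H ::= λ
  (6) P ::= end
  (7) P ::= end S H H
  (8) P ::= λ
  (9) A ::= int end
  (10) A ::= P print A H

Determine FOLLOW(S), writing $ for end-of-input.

{$, end, int, print, then}

FIRST(S): from S::=end bool we get {end}; from S::=end A then we get {end}. So FIRST(S) = {end}.
FIRST(H): from H::=then S P we get {then}; from H::=int bool we get {int}; from H::=λ we get {λ}. So FIRST(H) = {λ, int, then}.
FIRST(P): from P::=end we get {end}; from P::=end S H H we get {end}; from P::=λ we get {λ}. So FIRST(P) = {λ, end}.
FIRST(A): from A::=int end we get {int}; from A::=P print A H we get {end, print}. So FIRST(A) = {end, int, print}.
FOLLOW(S) includes $ since S is the start symbol.
FOLLOW(A): in S::=end A then, A is followed by then with FIRST {then}; in A::=P print A H, A is followed by H with FIRST {λ, int, then}; in A::=P print A H, the suffix after A is nullable (adds nothing new). Thus FOLLOW(A) = {int, then}.
FOLLOW(S): in H::=then S P, S is followed by P with FIRST {λ, end}; in H::=then S P, the suffix after S is nullable, so FOLLOW(S) ⊇ FOLLOW(H) = {int, print, then}; in P::=end S H H, S is followed by H H with FIRST {λ, int, then}; in P::=end S H H, the suffix after S is nullable, so FOLLOW(S) ⊇ FOLLOW(P) = {int, print, then}. Thus FOLLOW(S) = {$, end, int, print, then}.
FOLLOW(H): in P::=end S H H (occurrence 1), H is followed by H with FIRST {λ, int, then}; in P::=end S H H (occurrence 1), the suffix after H is nullable, so FOLLOW(H) ⊇ FOLLOW(P) = {int, print, then}; in P::=end S H H (occurrence 2), the suffix after H is empty, so FOLLOW(H) ⊇ FOLLOW(P) = {int, print, then}; in A::=P print A H, the suffix after H is empty, so FOLLOW(H) ⊇ FOLLOW(A) = {int, then}. Thus FOLLOW(H) = {int, print, then}.
FOLLOW(P): in H::=then S P, the suffix after P is empty, so FOLLOW(P) ⊇ FOLLOW(H) = {int, print, then}; in A::=P print A H, P is followed by print A H with FIRST {print}. Thus FOLLOW(P) = {int, print, then}.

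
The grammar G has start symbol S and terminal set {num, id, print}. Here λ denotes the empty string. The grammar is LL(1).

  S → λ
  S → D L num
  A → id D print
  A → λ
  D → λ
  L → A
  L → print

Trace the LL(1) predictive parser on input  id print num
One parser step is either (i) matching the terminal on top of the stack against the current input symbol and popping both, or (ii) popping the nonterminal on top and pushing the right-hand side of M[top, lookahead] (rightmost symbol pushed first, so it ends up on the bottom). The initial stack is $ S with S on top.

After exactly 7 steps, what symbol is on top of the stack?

num

     Stack             Input           Action
  1  $ S               id print num $  expand S → D L num
  2  $ num L D         id print num $  expand D → λ
  3  $ num L           id print num $  expand L → A
  4  $ num A           id print num $  expand A → id D print
  5  $ num print D id  id print num $  match id
  6  $ num print D     print num $     expand D → λ
  7  $ num print       print num $     match print
Stack after step 7: $ num (top = num).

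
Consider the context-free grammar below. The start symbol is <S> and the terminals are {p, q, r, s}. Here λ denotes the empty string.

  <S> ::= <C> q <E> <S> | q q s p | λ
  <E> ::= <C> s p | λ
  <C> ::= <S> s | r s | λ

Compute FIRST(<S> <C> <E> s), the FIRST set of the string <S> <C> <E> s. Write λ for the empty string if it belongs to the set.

{q, r, s}

FIRST(<S>): from <S>::=<C> q <E> <S> we get {q, r, s}; from <S>::=q q s p we get {q}; from <S>::=λ we get {λ}. So FIRST(<S>) = {λ, q, r, s}.
FIRST(<C>): from <C>::=<S> s we get {q, r, s}; from <C>::=r s we get {r}; from <C>::=λ we get {λ}. So FIRST(<C>) = {λ, q, r, s}.
FIRST(<E>): from <E>::=<C> s p we get {q, r, s}; from <E>::=λ we get {λ}. So FIRST(<E>) = {λ, q, r, s}.
FIRST(<S> <C> <E> s): take FIRST of each symbol in turn, carrying on past any symbol whose FIRST contains λ; result {q, r, s}.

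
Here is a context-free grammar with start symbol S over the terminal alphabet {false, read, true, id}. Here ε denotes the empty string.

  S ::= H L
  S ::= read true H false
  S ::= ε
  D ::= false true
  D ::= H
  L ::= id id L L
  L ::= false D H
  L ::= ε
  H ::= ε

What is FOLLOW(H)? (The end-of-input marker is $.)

{$, false, id}

FIRST(L) = {ε, false, id}
FIRST(H) = {ε}
FIRST(S) = {ε, false, id, read}  (via H L)
FIRST(D) = {ε, false}  (via H)
FOLLOW(S) includes $ since S is the start symbol.
FOLLOW(S): S appears on no right-hand side. Thus FOLLOW(S) = {$}.
FOLLOW(L): in S::=H L, the suffix after L is empty, so FOLLOW(L) ⊇ FOLLOW(S) = {$}; in L::=id id L L (occurrence 1), L is followed by L with FIRST {ε, false, id}; in L::=id id L L (occurrence 1), the suffix after L is nullable (adds nothing new); in L::=id id L L (occurrence 2), the suffix after L is empty (adds nothing new). Thus FOLLOW(L) = {$, false, id}.
FOLLOW(D): in L::=false D H, D is followed by H with FIRST {ε}; in L::=false D H, the suffix after D is nullable, so FOLLOW(D) ⊇ FOLLOW(L) = {$, false, id}. Thus FOLLOW(D) = {$, false, id}.
FOLLOW(H): in S::=H L, H is followed by L with FIRST {ε, false, id}; in S::=H L, the suffix after H is nullable, so FOLLOW(H) ⊇ FOLLOW(S) = {$}; in S::=read true H false, H is followed by false with FIRST {false}; in D::=H, the suffix after H is empty, so FOLLOW(H) ⊇ FOLLOW(D) = {$, false, id}; in L::=false D H, the suffix after H is empty, so FOLLOW(H) ⊇ FOLLOW(L) = {$, false, id}. Thus FOLLOW(H) = {$, false, id}.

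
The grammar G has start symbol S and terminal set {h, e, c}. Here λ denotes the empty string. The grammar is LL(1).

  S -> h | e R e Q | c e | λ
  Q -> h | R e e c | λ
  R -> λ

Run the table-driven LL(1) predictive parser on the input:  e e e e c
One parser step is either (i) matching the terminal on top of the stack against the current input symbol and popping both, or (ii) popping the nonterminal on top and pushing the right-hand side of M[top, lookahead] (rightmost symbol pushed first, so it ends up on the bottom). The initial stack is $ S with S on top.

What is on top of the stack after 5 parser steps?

R

step 1: stack=$ S  input=e e e e c $  — expand S -> e R e Q
step 2: stack=$ Q e R e  input=e e e e c $  — match e
step 3: stack=$ Q e R  input=e e e c $  — expand R -> λ
step 4: stack=$ Q e  input=e e e c $  — match e
step 5: stack=$ Q  input=e e c $  — expand Q -> R e e c
Stack after step 5: $ c e e R (top = R).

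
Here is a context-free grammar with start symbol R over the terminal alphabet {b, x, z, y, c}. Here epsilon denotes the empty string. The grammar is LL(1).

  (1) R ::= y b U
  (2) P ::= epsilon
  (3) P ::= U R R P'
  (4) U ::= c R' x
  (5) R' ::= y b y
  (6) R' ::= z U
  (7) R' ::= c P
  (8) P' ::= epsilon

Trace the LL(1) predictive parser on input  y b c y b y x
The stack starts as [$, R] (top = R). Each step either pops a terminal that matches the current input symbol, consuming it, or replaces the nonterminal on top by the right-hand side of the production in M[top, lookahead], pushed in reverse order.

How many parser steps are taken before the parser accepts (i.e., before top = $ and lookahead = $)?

10

step 1: stack=$ R  input=y b c y b y x $  — expand R ::= y b U
step 2: stack=$ U b y  input=y b c y b y x $  — match y
step 3: stack=$ U b  input=b c y b y x $  — match b
step 4: stack=$ U  input=c y b y x $  — expand U ::= c R' x
step 5: stack=$ x R' c  input=c y b y x $  — match c
step 6: stack=$ x R'  input=y b y x $  — expand R' ::= y b y
step 7: stack=$ x y b y  input=y b y x $  — match y
step 8: stack=$ x y b  input=b y x $  — match b
step 9: stack=$ x y  input=y x $  — match y
step 10: stack=$ x  input=x $  — match x
Accept reached after 10 steps.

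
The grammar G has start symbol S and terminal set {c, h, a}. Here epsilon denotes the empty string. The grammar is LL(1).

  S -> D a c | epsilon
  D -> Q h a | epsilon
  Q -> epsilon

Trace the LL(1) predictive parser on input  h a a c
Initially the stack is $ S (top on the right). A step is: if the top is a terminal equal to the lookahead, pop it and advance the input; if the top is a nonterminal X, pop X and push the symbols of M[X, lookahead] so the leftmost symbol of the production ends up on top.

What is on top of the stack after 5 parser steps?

a

step 1: stack=$ S  input=h a a c $  — expand S -> D a c
step 2: stack=$ c a D  input=h a a c $  — expand D -> Q h a
step 3: stack=$ c a a h Q  input=h a a c $  — expand Q -> epsilon
step 4: stack=$ c a a h  input=h a a c $  — match h
step 5: stack=$ c a a  input=a a c $  — match a
Stack after step 5: $ c a (top = a).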